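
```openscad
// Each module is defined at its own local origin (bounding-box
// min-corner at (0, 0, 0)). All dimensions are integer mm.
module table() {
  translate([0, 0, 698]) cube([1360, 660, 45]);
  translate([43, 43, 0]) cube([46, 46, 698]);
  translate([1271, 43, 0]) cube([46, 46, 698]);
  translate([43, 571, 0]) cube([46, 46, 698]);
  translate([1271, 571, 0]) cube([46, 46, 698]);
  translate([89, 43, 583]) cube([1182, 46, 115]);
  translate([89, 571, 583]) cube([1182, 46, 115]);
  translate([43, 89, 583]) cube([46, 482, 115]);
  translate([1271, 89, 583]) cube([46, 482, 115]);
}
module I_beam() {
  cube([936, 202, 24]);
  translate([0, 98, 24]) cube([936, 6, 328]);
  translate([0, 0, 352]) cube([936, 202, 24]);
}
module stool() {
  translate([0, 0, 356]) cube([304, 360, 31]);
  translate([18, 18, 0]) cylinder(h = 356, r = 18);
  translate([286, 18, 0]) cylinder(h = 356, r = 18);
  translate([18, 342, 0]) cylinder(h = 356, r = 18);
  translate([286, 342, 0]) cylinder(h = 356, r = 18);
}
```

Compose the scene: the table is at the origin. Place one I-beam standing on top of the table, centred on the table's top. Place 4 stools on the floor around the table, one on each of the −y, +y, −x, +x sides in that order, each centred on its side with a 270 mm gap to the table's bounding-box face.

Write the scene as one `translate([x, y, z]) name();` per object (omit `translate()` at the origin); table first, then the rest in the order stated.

table();
translate([212, 229, 743]) I_beam();
translate([528, -630, 0]) stool();
translate([528, 930, 0]) stool();
translate([-574, 150, 0]) stool();
translate([1630, 150, 0]) stool();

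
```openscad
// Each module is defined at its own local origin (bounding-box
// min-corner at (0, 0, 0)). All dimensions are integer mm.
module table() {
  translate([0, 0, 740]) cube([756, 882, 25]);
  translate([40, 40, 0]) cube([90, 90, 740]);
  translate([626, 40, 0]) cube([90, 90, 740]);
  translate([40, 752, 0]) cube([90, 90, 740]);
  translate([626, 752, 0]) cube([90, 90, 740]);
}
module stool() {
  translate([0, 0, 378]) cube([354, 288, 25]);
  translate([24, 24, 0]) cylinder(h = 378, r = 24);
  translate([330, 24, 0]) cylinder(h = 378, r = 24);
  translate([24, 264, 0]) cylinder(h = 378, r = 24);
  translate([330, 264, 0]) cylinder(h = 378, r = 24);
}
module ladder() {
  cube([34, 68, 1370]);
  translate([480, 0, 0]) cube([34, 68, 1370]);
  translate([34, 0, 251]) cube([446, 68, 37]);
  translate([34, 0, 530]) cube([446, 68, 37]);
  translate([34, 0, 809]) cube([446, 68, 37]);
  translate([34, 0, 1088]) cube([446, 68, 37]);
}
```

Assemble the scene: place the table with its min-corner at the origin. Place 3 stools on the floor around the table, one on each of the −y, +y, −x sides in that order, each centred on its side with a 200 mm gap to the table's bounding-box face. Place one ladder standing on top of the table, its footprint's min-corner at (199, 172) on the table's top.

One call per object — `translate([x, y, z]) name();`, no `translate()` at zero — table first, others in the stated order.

table();
translate([201, -488, 0]) stool();
translate([201, 1082, 0]) stool();
translate([-554, 297, 0]) stool();
translate([199, 172, 765]) ladder();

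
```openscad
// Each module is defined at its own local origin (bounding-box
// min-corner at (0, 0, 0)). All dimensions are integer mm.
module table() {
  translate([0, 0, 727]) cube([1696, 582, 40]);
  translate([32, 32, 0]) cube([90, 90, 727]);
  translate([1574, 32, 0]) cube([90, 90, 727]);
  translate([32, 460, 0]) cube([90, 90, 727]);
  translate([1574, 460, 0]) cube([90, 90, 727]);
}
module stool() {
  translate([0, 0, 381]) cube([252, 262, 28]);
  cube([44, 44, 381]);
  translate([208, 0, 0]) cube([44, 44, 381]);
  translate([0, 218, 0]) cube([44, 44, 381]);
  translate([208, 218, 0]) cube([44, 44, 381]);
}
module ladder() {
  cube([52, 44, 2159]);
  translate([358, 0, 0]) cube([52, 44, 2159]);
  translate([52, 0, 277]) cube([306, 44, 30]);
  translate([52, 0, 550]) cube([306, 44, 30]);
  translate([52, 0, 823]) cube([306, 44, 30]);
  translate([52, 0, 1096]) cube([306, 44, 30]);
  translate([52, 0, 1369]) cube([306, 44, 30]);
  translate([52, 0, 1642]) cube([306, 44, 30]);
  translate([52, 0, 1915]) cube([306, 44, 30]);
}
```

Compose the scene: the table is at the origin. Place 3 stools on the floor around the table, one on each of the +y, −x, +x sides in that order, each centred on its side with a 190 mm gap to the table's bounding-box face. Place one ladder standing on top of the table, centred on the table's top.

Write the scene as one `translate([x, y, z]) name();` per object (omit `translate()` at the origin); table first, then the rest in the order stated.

table();
translate([722, 772, 0]) stool();
translate([-442, 160, 0]) stool();
translate([1886, 160, 0]) stool();
translate([643, 269, 767]) ladder();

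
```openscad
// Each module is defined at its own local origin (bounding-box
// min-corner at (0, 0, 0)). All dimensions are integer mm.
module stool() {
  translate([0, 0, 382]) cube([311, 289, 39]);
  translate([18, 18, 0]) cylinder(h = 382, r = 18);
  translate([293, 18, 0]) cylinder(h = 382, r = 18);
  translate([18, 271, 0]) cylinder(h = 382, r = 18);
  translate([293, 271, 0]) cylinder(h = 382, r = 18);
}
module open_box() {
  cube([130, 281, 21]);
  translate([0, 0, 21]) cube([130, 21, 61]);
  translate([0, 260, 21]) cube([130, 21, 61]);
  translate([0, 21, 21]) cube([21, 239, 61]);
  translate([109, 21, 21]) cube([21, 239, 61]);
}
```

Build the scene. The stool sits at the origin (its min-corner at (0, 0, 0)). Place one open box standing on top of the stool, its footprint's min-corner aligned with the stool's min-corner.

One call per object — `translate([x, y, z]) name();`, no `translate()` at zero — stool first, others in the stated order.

stool();
translate([0, 0, 421]) open_box();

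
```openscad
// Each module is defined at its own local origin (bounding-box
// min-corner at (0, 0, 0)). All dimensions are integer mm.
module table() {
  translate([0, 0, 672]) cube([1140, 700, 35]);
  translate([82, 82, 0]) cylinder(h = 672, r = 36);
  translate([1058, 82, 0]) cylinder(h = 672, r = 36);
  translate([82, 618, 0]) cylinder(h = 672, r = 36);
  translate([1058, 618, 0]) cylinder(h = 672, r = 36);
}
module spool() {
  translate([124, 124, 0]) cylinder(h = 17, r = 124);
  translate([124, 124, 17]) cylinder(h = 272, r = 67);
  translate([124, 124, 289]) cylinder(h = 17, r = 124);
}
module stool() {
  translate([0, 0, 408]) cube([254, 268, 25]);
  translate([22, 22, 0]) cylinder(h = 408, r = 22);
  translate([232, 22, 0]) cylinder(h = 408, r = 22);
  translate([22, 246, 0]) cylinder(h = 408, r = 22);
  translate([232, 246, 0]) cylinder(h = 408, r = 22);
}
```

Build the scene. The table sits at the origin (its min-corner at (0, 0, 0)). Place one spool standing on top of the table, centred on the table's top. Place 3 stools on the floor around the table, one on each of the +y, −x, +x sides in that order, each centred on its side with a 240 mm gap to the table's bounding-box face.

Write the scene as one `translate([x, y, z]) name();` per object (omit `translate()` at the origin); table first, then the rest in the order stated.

table();
translate([446, 226, 707]) spool();
translate([443, 940, 0]) stool();
translate([-494, 216, 0]) stool();
translate([1380, 216, 0]) stool();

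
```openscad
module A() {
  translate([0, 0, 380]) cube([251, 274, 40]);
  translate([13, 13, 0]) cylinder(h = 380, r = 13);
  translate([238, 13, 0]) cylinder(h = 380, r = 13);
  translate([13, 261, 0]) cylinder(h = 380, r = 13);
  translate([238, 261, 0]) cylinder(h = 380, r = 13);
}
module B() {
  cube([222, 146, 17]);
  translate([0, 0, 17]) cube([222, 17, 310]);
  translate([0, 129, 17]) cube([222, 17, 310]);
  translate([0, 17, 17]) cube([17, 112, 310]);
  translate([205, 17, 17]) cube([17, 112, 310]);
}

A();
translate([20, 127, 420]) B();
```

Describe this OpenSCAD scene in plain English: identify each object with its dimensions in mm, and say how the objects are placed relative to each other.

A is a four-legged stool. The seat is 251×274 mm, 40 mm thick, top at z = 420 mm. It stands on four round legs, each 26 mm in diameter, from z = 0 to the seat underside, each leg's axis is inset half a diameter from the nearest pair of seat edges (so the leg's bounding box is flush with the corner).

B is an open storage box with external size 222×146×327 mm and wall thickness 17 mm (the base is also 17 mm thick). The base covers the whole footprint; the four walls stand on the base, with the y-facing walls full-width and the x-facing walls fitting between their inner faces.

The open box is on top of the stool.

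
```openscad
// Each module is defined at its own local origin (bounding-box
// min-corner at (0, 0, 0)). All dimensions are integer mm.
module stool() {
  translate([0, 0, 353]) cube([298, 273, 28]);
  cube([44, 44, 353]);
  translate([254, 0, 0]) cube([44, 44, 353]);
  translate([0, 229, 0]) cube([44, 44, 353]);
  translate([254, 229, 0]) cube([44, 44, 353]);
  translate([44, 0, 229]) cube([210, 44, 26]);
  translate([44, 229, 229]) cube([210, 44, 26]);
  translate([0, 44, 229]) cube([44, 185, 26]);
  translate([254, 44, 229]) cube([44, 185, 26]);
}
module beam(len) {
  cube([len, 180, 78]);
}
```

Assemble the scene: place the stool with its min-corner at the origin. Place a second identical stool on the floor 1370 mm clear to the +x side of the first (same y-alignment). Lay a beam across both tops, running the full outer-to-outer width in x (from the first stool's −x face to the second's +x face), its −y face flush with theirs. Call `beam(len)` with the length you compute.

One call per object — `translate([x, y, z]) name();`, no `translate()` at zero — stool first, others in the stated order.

stool();
translate([1668, 0, 0]) stool();
translate([0, 0, 381]) beam(1966);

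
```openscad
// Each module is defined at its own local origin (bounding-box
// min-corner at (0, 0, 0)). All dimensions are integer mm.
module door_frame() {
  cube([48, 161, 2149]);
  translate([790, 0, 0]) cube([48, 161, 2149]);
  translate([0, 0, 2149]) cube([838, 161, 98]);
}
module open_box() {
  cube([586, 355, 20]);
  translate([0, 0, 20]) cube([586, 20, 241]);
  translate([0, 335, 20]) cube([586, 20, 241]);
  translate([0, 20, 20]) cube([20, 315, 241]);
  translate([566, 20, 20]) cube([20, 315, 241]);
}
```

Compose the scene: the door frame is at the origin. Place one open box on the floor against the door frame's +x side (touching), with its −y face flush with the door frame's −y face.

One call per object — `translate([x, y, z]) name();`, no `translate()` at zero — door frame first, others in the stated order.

door_frame();
translate([838, 0, 0]) open_box();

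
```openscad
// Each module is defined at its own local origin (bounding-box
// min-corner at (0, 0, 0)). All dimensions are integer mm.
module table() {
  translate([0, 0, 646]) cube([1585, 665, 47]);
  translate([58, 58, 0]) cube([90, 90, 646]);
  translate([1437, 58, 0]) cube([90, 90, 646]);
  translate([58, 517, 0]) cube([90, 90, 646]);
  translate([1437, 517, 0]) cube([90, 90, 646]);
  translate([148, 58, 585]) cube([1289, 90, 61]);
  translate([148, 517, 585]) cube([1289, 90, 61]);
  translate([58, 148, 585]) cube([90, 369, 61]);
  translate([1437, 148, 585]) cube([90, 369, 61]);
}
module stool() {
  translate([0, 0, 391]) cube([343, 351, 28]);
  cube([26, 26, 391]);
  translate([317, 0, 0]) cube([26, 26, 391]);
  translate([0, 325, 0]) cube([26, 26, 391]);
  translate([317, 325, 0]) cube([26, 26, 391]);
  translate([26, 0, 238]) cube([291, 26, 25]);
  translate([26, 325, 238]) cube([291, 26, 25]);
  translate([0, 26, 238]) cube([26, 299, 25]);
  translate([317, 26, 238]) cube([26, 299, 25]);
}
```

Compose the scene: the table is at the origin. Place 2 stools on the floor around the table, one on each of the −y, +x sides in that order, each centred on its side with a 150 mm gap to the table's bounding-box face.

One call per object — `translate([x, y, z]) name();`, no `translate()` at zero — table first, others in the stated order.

table();
translate([621, -501, 0]) stool();
translate([1735, 157, 0]) stool();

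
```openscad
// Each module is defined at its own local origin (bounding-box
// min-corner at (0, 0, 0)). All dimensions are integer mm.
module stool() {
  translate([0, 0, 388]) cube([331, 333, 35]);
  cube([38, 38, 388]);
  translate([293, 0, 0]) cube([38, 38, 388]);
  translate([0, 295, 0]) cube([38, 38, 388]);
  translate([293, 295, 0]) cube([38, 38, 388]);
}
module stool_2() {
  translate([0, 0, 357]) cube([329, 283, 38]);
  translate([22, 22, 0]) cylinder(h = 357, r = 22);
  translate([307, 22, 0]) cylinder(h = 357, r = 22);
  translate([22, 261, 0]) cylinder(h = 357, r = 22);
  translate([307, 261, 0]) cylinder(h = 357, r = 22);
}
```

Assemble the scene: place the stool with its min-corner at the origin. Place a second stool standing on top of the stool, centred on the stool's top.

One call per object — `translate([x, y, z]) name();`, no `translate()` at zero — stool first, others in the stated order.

stool();
translate([1, 25, 423]) stool_2();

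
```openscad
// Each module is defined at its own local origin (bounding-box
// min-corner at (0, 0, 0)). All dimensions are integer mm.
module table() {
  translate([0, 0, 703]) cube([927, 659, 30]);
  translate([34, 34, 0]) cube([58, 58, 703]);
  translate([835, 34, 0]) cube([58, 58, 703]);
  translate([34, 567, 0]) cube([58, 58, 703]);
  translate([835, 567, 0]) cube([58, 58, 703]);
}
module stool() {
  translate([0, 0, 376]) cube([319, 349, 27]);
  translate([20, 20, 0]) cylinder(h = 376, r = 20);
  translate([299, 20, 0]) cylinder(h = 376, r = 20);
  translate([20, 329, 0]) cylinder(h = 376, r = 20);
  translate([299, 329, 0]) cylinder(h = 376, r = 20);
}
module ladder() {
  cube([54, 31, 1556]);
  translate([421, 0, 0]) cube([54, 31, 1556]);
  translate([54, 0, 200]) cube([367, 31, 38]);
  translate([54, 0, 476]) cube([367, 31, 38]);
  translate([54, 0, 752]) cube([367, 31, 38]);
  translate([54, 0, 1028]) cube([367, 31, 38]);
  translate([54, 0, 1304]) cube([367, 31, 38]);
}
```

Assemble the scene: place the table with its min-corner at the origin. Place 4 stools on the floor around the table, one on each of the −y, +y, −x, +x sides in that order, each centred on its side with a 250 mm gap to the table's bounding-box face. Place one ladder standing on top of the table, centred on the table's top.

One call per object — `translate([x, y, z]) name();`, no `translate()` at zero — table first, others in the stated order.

table();
translate([304, -599, 0]) stool();
translate([304, 909, 0]) stool();
translate([-569, 155, 0]) stool();
translate([1177, 155, 0]) stool();
translate([226, 314, 733]) ladder();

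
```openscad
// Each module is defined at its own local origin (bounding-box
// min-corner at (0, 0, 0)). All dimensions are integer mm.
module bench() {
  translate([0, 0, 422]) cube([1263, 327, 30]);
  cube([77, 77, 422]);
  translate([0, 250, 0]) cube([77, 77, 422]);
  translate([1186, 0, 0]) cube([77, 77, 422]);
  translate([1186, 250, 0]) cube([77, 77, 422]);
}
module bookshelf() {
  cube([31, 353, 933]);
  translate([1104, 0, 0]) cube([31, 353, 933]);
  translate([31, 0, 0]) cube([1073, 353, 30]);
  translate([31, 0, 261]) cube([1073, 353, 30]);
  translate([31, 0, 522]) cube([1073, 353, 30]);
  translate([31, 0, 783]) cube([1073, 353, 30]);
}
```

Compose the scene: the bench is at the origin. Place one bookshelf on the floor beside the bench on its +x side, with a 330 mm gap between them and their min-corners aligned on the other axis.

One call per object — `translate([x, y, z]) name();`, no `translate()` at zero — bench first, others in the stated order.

bench();
translate([1593, 0, 0]) bookshelf();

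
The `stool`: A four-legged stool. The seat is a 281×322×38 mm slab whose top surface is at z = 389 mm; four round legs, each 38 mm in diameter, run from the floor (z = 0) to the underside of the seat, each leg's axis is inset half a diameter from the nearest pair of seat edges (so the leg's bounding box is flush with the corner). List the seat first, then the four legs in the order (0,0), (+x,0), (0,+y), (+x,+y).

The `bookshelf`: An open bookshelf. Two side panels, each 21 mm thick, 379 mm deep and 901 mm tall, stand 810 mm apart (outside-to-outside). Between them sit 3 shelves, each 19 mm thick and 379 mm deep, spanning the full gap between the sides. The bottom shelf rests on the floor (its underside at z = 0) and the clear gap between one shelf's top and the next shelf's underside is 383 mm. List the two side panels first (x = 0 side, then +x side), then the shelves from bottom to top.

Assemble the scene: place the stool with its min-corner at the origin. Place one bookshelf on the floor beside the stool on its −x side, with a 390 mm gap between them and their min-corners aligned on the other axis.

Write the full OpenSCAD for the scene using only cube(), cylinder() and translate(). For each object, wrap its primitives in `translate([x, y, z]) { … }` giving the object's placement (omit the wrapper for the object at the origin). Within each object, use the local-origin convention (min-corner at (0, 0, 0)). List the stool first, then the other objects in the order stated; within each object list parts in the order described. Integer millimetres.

translate([0, 0, 351]) cube([281, 322, 38]);
translate([19, 19, 0]) cylinder(h = 351, r = 19);
translate([262, 19, 0]) cylinder(h = 351, r = 19);
translate([19, 303, 0]) cylinder(h = 351, r = 19);
translate([262, 303, 0]) cylinder(h = 351, r = 19);
translate([-1200, 0, 0]) {
  cube([21, 379, 901]);
  translate([789, 0, 0]) cube([21, 379, 901]);
  translate([21, 0, 0]) cube([768, 379, 19]);
  translate([21, 0, 402]) cube([768, 379, 19]);
  translate([21, 0, 804]) cube([768, 379, 19]);
}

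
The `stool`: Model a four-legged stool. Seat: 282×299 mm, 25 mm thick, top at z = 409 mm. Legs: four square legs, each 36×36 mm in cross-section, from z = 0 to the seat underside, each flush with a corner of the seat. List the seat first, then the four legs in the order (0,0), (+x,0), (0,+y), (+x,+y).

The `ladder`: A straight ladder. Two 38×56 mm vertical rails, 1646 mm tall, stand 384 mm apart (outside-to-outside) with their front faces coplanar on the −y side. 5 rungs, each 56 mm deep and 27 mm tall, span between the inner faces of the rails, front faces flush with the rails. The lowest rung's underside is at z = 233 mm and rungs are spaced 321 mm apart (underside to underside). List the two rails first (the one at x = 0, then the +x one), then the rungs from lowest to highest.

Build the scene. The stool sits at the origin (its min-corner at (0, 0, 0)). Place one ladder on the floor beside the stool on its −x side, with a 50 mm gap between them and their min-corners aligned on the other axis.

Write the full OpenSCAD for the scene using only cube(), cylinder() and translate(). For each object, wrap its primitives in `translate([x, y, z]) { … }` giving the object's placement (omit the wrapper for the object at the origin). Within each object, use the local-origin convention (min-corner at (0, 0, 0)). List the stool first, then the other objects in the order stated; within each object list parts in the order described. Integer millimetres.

translate([0, 0, 384]) cube([282, 299, 25]);
cube([36, 36, 384]);
translate([246, 0, 0]) cube([36, 36, 384]);
translate([0, 263, 0]) cube([36, 36, 384]);
translate([246, 263, 0]) cube([36, 36, 384]);
translate([-434, 0, 0]) {
  cube([38, 56, 1646]);
  translate([346, 0, 0]) cube([38, 56, 1646]);
  translate([38, 0, 233]) cube([308, 56, 27]);
  translate([38, 0, 554]) cube([308, 56, 27]);
  translate([38, 0, 875]) cube([308, 56, 27]);
  translate([38, 0, 1196]) cube([308, 56, 27]);
  translate([38, 0, 1517]) cube([308, 56, 27]);
}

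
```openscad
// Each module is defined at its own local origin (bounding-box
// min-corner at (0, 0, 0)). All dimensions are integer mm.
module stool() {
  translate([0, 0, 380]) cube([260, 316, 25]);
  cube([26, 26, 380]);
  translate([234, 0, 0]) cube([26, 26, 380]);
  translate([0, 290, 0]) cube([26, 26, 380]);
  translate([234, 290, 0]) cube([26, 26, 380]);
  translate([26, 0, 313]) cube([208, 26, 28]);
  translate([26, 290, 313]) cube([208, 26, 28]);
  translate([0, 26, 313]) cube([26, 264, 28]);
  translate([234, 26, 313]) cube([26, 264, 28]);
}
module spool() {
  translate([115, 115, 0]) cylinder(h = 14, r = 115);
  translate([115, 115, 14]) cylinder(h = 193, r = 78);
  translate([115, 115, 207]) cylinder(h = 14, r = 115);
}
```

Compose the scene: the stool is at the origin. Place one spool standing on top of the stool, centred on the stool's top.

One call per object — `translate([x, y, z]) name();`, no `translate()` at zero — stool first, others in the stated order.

stool();
translate([15, 43, 405]) spool();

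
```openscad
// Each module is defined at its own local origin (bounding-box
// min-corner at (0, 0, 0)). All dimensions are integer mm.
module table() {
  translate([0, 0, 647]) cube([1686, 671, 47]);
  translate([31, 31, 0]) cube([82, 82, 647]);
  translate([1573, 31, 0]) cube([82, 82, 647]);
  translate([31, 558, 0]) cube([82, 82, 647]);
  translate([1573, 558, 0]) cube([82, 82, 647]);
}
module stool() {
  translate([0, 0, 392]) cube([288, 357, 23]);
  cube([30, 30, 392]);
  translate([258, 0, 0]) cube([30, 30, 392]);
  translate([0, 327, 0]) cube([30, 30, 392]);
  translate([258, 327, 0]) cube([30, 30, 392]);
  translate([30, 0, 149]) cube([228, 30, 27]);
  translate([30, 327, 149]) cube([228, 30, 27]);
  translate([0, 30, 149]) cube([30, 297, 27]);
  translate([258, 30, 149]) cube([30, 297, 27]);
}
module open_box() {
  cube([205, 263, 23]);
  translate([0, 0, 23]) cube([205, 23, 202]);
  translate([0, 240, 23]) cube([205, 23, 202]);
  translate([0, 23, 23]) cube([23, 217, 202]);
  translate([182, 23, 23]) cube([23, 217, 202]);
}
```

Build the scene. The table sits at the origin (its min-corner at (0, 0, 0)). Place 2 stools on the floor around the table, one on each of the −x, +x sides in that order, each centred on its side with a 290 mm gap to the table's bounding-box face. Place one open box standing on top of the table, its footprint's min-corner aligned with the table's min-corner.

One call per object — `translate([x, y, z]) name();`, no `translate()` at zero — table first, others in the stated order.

table();
translate([-578, 157, 0]) stool();
translate([1976, 157, 0]) stool();
translate([0, 0, 694]) open_box();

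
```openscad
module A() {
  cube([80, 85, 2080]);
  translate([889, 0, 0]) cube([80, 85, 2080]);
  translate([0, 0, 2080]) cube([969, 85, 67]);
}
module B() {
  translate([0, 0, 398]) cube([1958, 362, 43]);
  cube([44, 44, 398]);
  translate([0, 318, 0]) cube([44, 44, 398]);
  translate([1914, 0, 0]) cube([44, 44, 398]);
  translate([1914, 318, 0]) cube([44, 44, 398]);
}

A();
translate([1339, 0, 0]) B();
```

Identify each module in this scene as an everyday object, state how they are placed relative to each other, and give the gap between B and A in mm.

A is a door frame. B is a bench. The bench is on the floor beside the door frame on its +x side. The gap between the bench and the door frame is 370 mm.

The bench's nearest face is 370 mm from the door frame's +x face.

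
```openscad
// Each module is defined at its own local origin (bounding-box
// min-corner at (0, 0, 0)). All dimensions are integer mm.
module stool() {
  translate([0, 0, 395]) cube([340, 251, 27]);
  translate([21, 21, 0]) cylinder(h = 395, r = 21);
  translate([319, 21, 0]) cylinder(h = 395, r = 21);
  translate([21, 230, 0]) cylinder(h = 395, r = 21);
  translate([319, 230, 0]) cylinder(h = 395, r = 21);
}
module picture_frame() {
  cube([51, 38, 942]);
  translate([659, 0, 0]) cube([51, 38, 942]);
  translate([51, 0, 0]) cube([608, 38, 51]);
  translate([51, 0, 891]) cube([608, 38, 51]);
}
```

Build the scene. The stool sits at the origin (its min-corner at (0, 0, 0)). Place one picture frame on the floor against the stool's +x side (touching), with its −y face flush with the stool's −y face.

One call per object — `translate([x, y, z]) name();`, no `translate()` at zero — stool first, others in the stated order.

stool();
translate([340, 0, 0]) picture_frame();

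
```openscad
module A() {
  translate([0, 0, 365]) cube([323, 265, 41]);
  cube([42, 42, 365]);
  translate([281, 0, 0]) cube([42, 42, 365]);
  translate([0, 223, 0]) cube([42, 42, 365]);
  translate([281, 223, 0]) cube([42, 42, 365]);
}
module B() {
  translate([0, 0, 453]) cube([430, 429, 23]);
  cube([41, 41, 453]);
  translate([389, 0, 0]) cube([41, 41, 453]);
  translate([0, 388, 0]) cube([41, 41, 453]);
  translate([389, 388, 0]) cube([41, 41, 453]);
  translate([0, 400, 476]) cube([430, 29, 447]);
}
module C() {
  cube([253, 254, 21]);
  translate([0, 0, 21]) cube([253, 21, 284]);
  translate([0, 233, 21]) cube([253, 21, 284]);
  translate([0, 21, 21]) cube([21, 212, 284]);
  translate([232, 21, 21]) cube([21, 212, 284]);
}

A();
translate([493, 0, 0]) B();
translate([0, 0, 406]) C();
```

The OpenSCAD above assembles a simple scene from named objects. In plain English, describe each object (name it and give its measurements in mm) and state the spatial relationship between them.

A is a four-legged stool. The seat is a 323×265×41 mm slab whose top surface is at z = 406 mm; four square legs, each 42×42 mm in cross-section, run from the floor (z = 0) to the underside of the seat, each flush with a corner of the seat.

B is a chair: 430×429 mm seat, 23 mm thick, top at z = 476 mm, on four 41 mm square corner legs flush with the seat edges. A 29 mm thick backrest slab spans the full seat width, extending 447 mm above the seat top, its back face flush with the seat's +y edge.

C is an open storage box with external size 253×254×305 mm and wall thickness 21 mm (the base is also 21 mm thick). The base covers the whole footprint; the four walls stand on the base, with the y-facing walls full-width and the x-facing walls fitting between their inner faces.

The chair is on the floor beside the stool on its +x side. The open box is on top of the stool.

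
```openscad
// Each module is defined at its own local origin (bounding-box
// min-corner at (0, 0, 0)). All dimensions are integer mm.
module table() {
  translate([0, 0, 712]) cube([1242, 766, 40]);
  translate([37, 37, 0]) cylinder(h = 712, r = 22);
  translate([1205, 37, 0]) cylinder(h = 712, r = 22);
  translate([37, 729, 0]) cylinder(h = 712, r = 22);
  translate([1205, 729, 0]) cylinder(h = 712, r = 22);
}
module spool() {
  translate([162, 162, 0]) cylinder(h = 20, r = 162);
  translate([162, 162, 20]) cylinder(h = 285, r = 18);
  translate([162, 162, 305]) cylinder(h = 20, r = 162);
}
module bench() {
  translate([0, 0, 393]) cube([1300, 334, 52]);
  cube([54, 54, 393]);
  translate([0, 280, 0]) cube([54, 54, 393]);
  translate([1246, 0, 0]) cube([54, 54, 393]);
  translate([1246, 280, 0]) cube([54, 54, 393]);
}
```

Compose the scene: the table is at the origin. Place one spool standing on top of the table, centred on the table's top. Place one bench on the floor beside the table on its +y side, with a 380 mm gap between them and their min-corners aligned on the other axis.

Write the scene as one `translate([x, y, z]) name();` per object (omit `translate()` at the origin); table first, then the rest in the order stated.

table();
translate([459, 221, 752]) spool();
translate([0, 1146, 0]) bench();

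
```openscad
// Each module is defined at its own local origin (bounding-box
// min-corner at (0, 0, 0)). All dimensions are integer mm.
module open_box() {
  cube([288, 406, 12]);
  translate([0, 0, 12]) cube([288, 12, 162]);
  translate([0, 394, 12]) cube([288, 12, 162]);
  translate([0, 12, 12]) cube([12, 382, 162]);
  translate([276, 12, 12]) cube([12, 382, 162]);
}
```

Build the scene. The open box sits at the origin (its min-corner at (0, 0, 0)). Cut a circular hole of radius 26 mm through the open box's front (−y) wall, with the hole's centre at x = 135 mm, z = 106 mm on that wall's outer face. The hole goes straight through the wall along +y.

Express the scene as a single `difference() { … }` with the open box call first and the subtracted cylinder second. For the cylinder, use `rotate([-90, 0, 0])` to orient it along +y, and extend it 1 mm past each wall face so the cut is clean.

difference() {
  open_box();
  translate([135, -1, 106]) rotate([-90, 0, 0]) cylinder(h = 14, r = 26);
}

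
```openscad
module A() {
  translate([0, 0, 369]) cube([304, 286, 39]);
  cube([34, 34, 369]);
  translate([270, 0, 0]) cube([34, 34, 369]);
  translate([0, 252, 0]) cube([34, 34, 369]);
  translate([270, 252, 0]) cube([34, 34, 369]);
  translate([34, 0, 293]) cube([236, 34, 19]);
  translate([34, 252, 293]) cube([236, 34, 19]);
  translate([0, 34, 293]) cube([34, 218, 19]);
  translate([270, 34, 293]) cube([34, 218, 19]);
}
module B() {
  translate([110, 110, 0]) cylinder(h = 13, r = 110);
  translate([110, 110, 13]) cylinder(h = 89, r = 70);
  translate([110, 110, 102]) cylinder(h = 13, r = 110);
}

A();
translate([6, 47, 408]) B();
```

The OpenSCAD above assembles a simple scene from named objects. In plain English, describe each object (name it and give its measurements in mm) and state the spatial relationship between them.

A is a four-legged stool. The seat is a 304×286×39 mm slab whose top surface is at z = 408 mm; four square legs, each 34×34 mm in cross-section, run from the floor (z = 0) to the underside of the seat, each flush with a corner of the seat. Four stretchers, 34 mm wide and 19 mm tall, connect adjacent legs with their undersides at z = 293 mm, each running between the inner faces of the legs it joins and aligned with the legs' outer faces on the other axis.

B is a spool: two coaxial disc flanges of radius 110 mm and thickness 13 mm, joined by a core cylinder of radius 70 mm and height 89 mm. The lower flange rests on z = 0 and the three cylinders share a vertical axis.

The spool is on top of the stool.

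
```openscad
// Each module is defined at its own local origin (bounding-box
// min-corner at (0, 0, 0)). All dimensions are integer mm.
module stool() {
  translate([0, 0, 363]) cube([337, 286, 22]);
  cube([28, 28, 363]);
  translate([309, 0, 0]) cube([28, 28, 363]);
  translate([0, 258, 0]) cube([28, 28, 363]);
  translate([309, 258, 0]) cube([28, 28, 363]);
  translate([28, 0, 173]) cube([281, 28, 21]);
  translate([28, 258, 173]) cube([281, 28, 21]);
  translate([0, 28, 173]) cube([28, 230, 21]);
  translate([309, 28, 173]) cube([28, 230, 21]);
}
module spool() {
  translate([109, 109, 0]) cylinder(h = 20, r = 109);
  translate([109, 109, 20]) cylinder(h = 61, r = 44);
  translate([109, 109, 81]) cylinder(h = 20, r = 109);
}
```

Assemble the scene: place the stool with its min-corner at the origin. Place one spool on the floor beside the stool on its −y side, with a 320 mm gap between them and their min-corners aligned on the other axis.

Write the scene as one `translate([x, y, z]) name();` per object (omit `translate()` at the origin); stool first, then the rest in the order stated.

stool();
translate([0, -538, 0]) spool();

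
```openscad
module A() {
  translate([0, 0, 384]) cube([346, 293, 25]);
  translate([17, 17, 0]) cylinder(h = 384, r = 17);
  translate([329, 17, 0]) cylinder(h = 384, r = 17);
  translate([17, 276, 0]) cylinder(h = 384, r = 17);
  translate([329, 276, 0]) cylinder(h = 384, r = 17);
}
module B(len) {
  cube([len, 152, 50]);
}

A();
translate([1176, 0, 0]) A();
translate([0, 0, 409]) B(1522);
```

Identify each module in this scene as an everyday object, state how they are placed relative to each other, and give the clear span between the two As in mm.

Second stool starts at x = 1176; first ends at x = 346; clear span = 1176 − 346 = 830 mm.

A is a stool. B is a beam. A beam spans the tops of two stools. The clear span between the two stools is 830 mm.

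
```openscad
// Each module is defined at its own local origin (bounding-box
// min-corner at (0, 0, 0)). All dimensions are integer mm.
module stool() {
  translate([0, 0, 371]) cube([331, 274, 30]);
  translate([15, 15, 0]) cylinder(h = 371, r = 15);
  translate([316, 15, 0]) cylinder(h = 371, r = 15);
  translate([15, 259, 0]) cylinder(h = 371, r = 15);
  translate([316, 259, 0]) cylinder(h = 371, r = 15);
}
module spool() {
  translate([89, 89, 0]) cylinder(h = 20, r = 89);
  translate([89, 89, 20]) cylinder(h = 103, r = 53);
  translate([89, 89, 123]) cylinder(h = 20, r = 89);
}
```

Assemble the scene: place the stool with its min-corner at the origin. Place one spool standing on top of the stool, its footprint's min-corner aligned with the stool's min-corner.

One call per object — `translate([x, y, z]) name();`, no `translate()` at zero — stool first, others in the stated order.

stool();
translate([0, 0, 401]) spool();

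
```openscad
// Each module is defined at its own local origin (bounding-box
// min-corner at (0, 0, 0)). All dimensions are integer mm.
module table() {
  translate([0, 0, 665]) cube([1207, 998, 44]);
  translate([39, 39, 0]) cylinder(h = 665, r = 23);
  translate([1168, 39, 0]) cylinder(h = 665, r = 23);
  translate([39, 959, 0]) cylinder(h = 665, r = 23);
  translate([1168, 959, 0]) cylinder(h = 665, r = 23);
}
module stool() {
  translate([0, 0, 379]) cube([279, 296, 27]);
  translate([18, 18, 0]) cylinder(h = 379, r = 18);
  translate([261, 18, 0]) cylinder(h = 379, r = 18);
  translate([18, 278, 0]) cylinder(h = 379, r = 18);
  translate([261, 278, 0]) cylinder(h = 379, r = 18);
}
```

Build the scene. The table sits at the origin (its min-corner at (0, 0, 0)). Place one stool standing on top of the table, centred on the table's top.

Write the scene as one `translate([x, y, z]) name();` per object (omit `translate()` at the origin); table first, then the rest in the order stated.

table();
translate([464, 351, 709]) stool();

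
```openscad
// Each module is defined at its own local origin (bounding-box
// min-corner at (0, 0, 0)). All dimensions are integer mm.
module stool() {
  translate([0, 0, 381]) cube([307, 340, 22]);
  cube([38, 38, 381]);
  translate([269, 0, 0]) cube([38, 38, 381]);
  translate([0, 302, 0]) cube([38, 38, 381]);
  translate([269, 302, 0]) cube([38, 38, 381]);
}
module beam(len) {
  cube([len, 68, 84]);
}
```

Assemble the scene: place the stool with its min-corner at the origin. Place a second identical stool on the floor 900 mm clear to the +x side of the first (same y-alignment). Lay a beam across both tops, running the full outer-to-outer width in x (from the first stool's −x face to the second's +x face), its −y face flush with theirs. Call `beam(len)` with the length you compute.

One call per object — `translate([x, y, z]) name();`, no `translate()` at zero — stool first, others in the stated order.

stool();
translate([1207, 0, 0]) stool();
translate([0, 0, 403]) beam(1514);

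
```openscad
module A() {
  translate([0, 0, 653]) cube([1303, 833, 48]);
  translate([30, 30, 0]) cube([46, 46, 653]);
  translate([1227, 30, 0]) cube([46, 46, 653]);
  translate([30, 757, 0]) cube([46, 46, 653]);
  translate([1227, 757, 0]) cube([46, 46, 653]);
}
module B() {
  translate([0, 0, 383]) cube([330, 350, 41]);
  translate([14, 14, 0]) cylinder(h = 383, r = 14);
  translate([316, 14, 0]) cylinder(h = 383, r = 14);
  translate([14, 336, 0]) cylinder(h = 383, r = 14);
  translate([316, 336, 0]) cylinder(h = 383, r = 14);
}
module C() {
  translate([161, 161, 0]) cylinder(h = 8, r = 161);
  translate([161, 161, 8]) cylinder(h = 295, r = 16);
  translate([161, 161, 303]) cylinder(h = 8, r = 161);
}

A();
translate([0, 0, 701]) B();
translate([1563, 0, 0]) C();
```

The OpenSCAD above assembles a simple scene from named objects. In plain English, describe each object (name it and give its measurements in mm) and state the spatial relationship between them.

A is a rectangular dining table. The top is 1303×833×48 mm with its upper surface at z = 701 mm. It stands on four 46×46 mm square legs, each inset 30 mm from the nearest pair of top edges, running from the floor to the underside of the top.

B is a simple wooden stool: a rectangular seat 330 mm (x) by 350 mm (y), 41 mm thick, top face at z = 424 mm, on four round legs, each 28 mm in diameter. The legs rest on z = 0, each leg's axis is inset half a diameter from the nearest pair of seat edges (so the leg's bounding box is flush with the corner).

C is a spool: two coaxial disc flanges of radius 161 mm and thickness 8 mm, joined by a core cylinder of radius 16 mm and height 295 mm. The lower flange rests on z = 0 and the three cylinders share a vertical axis.

The stool is on top of the table. The spool is on the floor beside the table on its +x side.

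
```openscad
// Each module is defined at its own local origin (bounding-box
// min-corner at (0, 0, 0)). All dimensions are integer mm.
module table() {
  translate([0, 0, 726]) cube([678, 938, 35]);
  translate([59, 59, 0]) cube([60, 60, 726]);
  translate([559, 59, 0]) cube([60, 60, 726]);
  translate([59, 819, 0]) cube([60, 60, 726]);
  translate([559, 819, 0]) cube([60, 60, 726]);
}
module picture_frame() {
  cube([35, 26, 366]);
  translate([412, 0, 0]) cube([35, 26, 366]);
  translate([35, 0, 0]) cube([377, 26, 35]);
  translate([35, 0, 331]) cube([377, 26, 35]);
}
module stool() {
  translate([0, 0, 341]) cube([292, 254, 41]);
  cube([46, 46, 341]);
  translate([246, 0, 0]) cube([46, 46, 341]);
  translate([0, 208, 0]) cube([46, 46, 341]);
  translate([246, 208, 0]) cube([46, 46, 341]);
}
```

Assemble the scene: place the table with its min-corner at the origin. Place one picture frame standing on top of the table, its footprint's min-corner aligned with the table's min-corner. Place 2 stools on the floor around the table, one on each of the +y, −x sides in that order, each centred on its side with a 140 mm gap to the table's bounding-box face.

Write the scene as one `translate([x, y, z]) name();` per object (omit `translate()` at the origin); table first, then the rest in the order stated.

table();
translate([0, 0, 761]) picture_frame();
translate([193, 1078, 0]) stool();
translate([-432, 342, 0]) stool();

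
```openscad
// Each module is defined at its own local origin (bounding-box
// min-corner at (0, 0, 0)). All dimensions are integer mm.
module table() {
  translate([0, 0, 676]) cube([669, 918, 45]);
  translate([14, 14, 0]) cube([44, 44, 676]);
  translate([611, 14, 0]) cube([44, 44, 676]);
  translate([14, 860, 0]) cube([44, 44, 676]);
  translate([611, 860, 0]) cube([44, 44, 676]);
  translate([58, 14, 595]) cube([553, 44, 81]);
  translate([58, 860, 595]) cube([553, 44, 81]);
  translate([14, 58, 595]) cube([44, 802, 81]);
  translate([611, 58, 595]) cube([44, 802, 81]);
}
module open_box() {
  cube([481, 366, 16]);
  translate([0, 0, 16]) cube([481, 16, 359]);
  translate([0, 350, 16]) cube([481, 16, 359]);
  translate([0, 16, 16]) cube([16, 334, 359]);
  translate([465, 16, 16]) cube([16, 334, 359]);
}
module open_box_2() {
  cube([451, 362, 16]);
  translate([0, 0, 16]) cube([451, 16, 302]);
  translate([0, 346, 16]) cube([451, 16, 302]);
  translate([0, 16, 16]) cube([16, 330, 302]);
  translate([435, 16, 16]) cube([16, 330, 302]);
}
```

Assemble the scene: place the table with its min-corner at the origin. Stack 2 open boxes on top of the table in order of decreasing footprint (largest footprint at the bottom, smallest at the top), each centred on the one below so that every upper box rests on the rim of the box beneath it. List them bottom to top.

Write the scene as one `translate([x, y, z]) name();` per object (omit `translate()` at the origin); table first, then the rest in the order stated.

table();
translate([94, 276, 721]) open_box();
translate([109, 278, 1096]) open_box_2();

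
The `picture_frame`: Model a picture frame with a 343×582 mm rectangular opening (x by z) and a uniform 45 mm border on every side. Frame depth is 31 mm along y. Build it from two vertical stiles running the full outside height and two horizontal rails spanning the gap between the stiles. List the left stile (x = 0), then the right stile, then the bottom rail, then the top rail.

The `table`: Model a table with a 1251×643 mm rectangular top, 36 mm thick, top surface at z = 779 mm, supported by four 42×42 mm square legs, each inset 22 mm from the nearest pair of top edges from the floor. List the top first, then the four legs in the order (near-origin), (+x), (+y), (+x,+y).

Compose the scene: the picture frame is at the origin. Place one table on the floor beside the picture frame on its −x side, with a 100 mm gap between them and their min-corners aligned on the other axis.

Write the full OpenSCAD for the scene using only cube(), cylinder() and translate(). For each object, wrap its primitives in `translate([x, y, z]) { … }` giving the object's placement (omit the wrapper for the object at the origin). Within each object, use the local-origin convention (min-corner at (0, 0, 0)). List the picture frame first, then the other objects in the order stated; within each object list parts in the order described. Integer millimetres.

cube([45, 31, 672]);
translate([388, 0, 0]) cube([45, 31, 672]);
translate([45, 0, 0]) cube([343, 31, 45]);
translate([45, 0, 627]) cube([343, 31, 45]);
translate([-1351, 0, 0]) {
  translate([0, 0, 743]) cube([1251, 643, 36]);
  translate([22, 22, 0]) cube([42, 42, 743]);
  translate([1187, 22, 0]) cube([42, 42, 743]);
  translate([22, 579, 0]) cube([42, 42, 743]);
  translate([1187, 579, 0]) cube([42, 42, 743]);
}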